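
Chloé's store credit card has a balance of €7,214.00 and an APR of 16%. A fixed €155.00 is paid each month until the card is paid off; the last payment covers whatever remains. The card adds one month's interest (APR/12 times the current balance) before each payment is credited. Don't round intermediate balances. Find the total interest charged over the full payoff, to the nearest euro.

Monthly rate r = 16%/12 = 1.33333% = 0.0133333.
Payoff takes n = ⌈−ln(1 − rB₀/P)/ln(1+r)⌉ = ⌈73.163⌉ = 74 payments; the last is €25.36.
Total paid = 73·€155.00 + €25.36 = €11,340.36.
Total interest = total paid − principal = €11,340.36 − €7,214.00 = €4,126.36.

€4,126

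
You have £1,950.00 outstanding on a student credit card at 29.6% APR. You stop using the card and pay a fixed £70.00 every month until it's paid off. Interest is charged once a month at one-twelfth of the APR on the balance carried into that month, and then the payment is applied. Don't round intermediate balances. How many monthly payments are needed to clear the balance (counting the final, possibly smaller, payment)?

Monthly rate r = 29.6%/12 = 2.46667% = 0.0246667.
Recurrence: B ← B·(1+r) − £70.00.
Month 1: interest £48.10; balance after payment £1,928.10.
Month 2: interest £47.56; balance after payment £1,905.66.
Closed form: n = −ln(1 − rB₀/P)/ln(1+r) = −ln(0.31286)/ln(1.02467) ≈ 47.687, so the balance reaches zero during payment 48.

48 payments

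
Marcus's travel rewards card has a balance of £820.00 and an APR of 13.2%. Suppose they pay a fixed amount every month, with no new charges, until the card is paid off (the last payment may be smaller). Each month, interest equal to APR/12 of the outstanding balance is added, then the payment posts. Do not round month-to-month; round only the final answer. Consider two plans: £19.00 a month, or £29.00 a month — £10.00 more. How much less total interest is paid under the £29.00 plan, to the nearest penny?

Monthly rate r = 13.2%/12 = 1.1% = 0.011.
At £19.00/mo: n = ⌈−ln(1 − rB₀/P)/ln(1+r)⌉ = 59 payments (last £16.23); total interest = total paid − £820.00 = £298.23.
At £29.00/mo: 35 payments (last £1.61); total interest £167.61.
Interest saved = £298.23 − £167.61 = £130.62.

£130.62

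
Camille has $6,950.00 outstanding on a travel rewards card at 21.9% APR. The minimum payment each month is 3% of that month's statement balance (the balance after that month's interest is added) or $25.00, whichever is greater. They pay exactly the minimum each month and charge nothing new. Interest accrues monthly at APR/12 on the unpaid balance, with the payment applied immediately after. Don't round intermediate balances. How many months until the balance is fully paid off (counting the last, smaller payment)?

Monthly rate r = 21.9%/12 = 1.825% = 0.01825.
While 3% of the post-interest balance exceeds $25.00, each month B ← (B·(1+r))·(1 − 0.03), i.e. B shrinks by the factor (1+r)·0.97 = 0.9877.
This holds for months 1–173. Entering month 174 the balance is $817.16; 3% of the post-interest balance is now below $25.00, so the flat $25.00 minimum applies from here.
From month 174 a fixed $25.00 at rate r clears $817.16 in 51 more payments. Total: 173 + 51 = 224 months.

224 months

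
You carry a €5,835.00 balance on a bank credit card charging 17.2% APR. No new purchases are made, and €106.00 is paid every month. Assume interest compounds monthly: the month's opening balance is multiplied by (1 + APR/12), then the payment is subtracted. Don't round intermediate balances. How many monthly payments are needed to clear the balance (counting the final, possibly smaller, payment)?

Monthly rate r = 17.2%/12 = 1.43333% = 0.0143333.
Recurrence: B ← B·(1+r) − €106.00.
Month 1: interest €83.64; balance after payment €5,812.64.
Month 2: interest €83.31; balance after payment €5,789.95.
Closed form: n = −ln(1 − rB₀/P)/ln(1+r) = −ln(0.21099)/ln(1.01433) ≈ 109.330, so the balance reaches zero during payment 110.

110 payments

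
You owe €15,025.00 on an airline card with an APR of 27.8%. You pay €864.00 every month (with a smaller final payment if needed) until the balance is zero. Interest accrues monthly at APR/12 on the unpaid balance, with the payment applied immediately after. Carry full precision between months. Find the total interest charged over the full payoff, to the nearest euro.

€4,429

Monthly rate r = 27.8%/12 = 2.31667% = 0.0231667.
Payoff takes n = ⌈−ln(1 − rB₀/P)/ln(1+r)⌉ = ⌈22.514⌉ = 23 payments; the last is €446.38.
Total paid = 22·€864.00 + €446.38 = €19,454.38.
Total interest = total paid − principal = €19,454.38 − €15,025.00 = €4,429.38.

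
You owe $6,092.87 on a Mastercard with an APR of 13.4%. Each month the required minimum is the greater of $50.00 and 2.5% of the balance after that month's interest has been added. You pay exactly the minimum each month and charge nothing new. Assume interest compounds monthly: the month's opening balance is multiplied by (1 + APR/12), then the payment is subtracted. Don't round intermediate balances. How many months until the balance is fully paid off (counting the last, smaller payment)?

Monthly rate r = 13.4%/12 = 1.11667% = 0.0111667.
While 2.5% of the post-interest balance exceeds $50.00, each month B ← (B·(1+r))·(1 − 0.025), i.e. B shrinks by the factor (1+r)·0.975 = 0.98589.
This holds for months 1–80. Entering month 81 the balance is $1,954.39; 2.5% of the post-interest balance is now below $50.00, so the flat $50.00 minimum applies from here.
From month 81 a fixed $50.00 at rate r clears $1,954.39 in 52 more payments. Total: 80 + 52 = 132 months.

132 months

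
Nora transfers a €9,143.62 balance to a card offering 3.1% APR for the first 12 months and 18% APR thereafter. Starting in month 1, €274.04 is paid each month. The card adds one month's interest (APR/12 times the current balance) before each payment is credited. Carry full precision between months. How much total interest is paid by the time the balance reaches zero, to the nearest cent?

Promo months 1–12 at r₀ = 3.1%/12 = 0.00258333; months 13+ at r₁ = 18%/12 = 0.015.
After month 12: iterate B ← B·(1+r₀) − €274.04 for 12 months → €6,095.53.
Then at r₁ with €274.04/mo: n₂ = −ln(1 − r₁·B/P)/ln(1+r₁) ≈ 27.26 → 28 more payments.
Total paid = 39·€274.04 + €73.00 = €10,760.56; interest = €10,760.56 − €9,143.62 = €1,616.94.

€1,616.94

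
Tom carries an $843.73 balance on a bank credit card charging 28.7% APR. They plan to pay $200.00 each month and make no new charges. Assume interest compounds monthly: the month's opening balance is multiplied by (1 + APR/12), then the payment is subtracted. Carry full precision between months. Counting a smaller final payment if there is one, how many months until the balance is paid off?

Monthly rate r = 28.7%/12 = 2.39167% = 0.0239167.
Recurrence: B ← B·(1+r) − $200.00.
Month 1: interest $20.18; balance after payment $663.91.
Month 2: interest $15.88; balance after payment $479.79.
Month 3: interest $11.47; balance after payment $291.26.
Month 4: interest $6.97; balance after payment $98.23.
Month 5: interest $2.35; balance after payment $0.00.

5 payments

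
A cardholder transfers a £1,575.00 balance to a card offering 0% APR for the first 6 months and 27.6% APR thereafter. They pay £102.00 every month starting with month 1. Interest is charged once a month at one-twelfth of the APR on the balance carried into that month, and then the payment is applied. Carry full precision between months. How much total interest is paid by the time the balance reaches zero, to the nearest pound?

Promo months 1–6 at r₀ = 0%/12 = 0; months 7+ at r₁ = 27.6%/12 = 0.023.
After month 6 (no interest yet): B = £1,575.00 − 6·£102.00 = £963.00.
Then at r₁ with £102.00/mo: n₂ = −ln(1 − r₁·B/P)/ln(1+r₁) ≈ 10.77 → 11 more payments.
Total paid = 16·£102.00 + £78.33 = £1,710.33; interest = £1,710.33 − £1,575.00 = £135.33.

£135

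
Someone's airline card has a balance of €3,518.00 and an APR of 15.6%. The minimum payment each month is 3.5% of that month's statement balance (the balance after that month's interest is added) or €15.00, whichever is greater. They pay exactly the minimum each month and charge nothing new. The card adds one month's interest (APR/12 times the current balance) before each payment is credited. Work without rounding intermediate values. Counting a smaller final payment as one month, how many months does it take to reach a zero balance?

Monthly rate r = 15.6%/12 = 1.3% = 0.013.
While 3.5% of the post-interest balance exceeds €15.00, each month B ← (B·(1+r))·(1 − 0.035), i.e. B shrinks by the factor (1+r)·0.965 = 0.97754.
This holds for months 1–94. Entering month 95 the balance is €416.06; 3.5% of the post-interest balance is now below €15.00, so the flat €15.00 minimum applies from here.
From month 95 a fixed €15.00 at rate r clears €416.06 in 35 more payments. Total: 94 + 35 = 129 months.

129 months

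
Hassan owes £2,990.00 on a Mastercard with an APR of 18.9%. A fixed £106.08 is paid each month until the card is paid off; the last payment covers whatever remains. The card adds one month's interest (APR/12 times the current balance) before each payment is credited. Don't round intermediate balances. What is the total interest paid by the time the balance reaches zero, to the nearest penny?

£993.95

Monthly rate r = 18.9%/12 = 1.575% = 0.01575.
Payoff takes n = ⌈−ln(1 − rB₀/P)/ln(1+r)⌉ = ⌈37.554⌉ = 38 payments; the last is £58.99.
Total paid = 37·£106.08 + £58.99 = £3,983.95.
Total interest = total paid − principal = £3,983.95 − £2,990.00 = £993.95.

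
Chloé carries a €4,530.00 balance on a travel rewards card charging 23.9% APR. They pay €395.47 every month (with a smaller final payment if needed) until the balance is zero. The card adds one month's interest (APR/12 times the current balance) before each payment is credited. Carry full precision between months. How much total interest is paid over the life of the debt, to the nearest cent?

€663.29

Monthly rate r = 23.9%/12 = 1.99167% = 0.0199167.
Payoff takes n = ⌈−ln(1 − rB₀/P)/ln(1+r)⌉ = ⌈13.131⌉ = 14 payments; the last is €52.18.
Total paid = 13·€395.47 + €52.18 = €5,193.29.
Total interest = total paid − principal = €5,193.29 − €4,530.00 = €663.29.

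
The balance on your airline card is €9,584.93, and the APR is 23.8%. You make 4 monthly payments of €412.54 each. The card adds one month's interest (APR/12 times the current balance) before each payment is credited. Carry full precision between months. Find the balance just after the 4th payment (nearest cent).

€8,668.35

Monthly rate r = 23.8%/12 = 1.98333% = 0.0198333.
Each month: B ← B·(1+r) − €412.54.
Month 1: interest €190.10; balance after payment €9,362.49.
Month 2: interest €185.69; balance after payment €9,135.64.
Month 3: interest €181.19; balance after payment €8,904.29.
Month 4: interest €176.60; balance after payment €8,668.35.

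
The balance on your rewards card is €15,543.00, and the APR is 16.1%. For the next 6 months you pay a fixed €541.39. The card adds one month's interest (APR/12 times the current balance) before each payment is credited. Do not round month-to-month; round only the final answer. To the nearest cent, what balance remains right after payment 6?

Monthly rate r = 16.1%/12 = 1.34167% = 0.0134167.
Each month: B ← B·(1+r) − €541.39.
Month 1: interest €208.54; balance after payment €15,210.15.
Month 2: interest €204.07; balance after payment €14,872.82.
Month 3: interest €199.54; balance after payment €14,530.98.
Month 4: interest €194.96; balance after payment €14,184.55.
Month 5: interest €190.31; balance after payment €13,833.47.
Month 6: interest €185.60; balance after payment €13,477.67.

€13,477.67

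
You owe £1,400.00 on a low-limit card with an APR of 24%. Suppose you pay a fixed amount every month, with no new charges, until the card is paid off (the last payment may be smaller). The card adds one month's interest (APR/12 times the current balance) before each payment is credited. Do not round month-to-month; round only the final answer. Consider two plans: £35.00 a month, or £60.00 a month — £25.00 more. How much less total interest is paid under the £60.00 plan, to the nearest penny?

Monthly rate r = 24%/12 = 2% = 0.02.
At £35.00/mo: n = ⌈−ln(1 − rB₀/P)/ln(1+r)⌉ = 82 payments (last £9.66); total interest = total paid − £1,400.00 = £1,444.66.
At £60.00/mo: 32 payments (last £44.74); total interest £504.74.
Interest saved = £1,444.66 − £504.74 = £939.92.

£939.92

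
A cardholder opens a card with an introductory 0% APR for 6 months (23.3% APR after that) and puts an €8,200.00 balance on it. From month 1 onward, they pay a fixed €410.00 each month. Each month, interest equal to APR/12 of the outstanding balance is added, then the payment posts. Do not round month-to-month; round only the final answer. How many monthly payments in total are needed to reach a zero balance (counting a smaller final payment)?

23 months

Promo months 1–6 at r₀ = 0%/12 = 0; months 7+ at r₁ = 23.3%/12 = 0.0194167.
After month 6 (no interest yet): B = €8,200.00 − 6·€410.00 = €5,740.00.
Then at r₁ with €410.00/mo: n₂ = −ln(1 − r₁·B/P)/ln(1+r₁) ≈ 16.50 → 17 more payments.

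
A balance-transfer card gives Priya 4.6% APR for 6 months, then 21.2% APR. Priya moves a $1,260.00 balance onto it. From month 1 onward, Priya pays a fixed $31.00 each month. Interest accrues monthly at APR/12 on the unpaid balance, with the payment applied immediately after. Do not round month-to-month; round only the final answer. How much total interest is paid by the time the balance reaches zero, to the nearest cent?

Promo months 1–6 at r₀ = 4.6%/12 = 0.00383333; months 7+ at r₁ = 21.2%/12 = 0.0176667.
After month 6: iterate B ← B·(1+r₀) − $31.00 for 6 months → $1,101.47.
Then at r₁ with $31.00/mo: n₂ = −ln(1 − r₁·B/P)/ln(1+r₁) ≈ 56.42 → 57 more payments.
Total paid = 62·$31.00 + $13.18 = $1,935.18; interest = $1,935.18 − $1,260.00 = $675.18.

$675.18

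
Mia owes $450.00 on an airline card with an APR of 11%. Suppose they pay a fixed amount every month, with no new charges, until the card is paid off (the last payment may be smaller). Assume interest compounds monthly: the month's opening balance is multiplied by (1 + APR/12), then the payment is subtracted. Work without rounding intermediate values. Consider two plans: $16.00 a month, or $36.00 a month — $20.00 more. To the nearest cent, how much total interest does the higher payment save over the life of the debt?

$42.65

Monthly rate r = 11%/12 = 0.916667% = 0.00916667.
At $16.00/mo: n = ⌈−ln(1 − rB₀/P)/ln(1+r)⌉ = 33 payments (last $10.81); total interest = total paid − $450.00 = $72.81.
At $36.00/mo: 14 payments (last $12.16); total interest $30.16.
Interest saved = $72.81 − $30.16 = $42.65.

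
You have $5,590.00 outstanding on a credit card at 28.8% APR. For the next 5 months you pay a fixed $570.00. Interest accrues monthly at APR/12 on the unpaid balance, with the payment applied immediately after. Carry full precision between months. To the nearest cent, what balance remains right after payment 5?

$3,303.66

Monthly rate r = 28.8%/12 = 2.4% = 0.024.
Each month: B ← B·(1+r) − $570.00.
Month 1: interest $134.16; balance after payment $5,154.16.
Month 2: interest $123.70; balance after payment $4,707.86.
Month 3: interest $112.99; balance after payment $4,250.85.
Month 4: interest $102.02; balance after payment $3,782.87.
Month 5: interest $90.79; balance after payment $3,303.66.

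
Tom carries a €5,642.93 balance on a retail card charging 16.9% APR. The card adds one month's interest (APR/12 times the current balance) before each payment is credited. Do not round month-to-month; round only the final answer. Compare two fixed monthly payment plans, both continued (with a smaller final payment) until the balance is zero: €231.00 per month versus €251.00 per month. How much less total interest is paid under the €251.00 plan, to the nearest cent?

Monthly rate r = 16.9%/12 = 1.40833% = 0.0140833.
At €231.00/mo: n = ⌈−ln(1 − rB₀/P)/ln(1+r)⌉ = 31 payments (last €34.73); total interest = total paid − €5,642.93 = €1,321.80.
At €251.00/mo: 28 payments (last €56.03); total interest €1,190.10.
Interest saved = €1,321.80 − €1,190.10 = €131.70.

€131.70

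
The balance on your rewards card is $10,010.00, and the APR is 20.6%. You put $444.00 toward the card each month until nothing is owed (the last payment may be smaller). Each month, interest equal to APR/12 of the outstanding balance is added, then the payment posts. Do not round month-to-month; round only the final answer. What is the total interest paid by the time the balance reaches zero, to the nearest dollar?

Monthly rate r = 20.6%/12 = 1.71667% = 0.0171667.
Payoff takes n = ⌈−ln(1 − rB₀/P)/ln(1+r)⌉ = ⌈28.754⌉ = 29 payments; the last is $335.66.
Total paid = 28·$444.00 + $335.66 = $12,767.66.
Total interest = total paid − principal = $12,767.66 − $10,010.00 = $2,757.66.

$2,758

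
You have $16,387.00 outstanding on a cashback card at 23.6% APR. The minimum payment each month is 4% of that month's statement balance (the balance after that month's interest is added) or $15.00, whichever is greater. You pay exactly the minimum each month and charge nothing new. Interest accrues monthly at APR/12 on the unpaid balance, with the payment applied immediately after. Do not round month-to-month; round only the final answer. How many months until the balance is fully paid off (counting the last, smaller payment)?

212 months

Monthly rate r = 23.6%/12 = 1.96667% = 0.0196667.
While 4% of the post-interest balance exceeds $15.00, each month B ← (B·(1+r))·(1 − 0.04), i.e. B shrinks by the factor (1+r)·0.96 = 0.97888.
This holds for months 1–178. Entering month 179 the balance is $366.73; 4% of the post-interest balance is now below $15.00, so the flat $15.00 minimum applies from here.
From month 179 a fixed $15.00 at rate r clears $366.73 in 34 more payments. Total: 178 + 34 = 212 months.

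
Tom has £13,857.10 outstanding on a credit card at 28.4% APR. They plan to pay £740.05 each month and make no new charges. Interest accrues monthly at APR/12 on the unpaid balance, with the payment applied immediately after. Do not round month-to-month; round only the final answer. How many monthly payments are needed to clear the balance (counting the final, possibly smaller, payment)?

Monthly rate r = 28.4%/12 = 2.36667% = 0.0236667.
Recurrence: B ← B·(1+r) − £740.05.
Month 1: interest £327.95; balance after payment £13,445.00.
Month 2: interest £318.20; balance after payment £13,023.15.
Closed form: n = −ln(1 − rB₀/P)/ln(1+r) = −ln(0.55685)/ln(1.02367) ≈ 25.029, so the balance reaches zero during payment 26.

26 months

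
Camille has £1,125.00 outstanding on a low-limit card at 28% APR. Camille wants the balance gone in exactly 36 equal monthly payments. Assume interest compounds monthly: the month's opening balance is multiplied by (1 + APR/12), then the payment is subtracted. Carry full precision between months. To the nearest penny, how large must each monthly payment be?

Monthly rate r = 28%/12 = 2.33333% = 0.0233333.
Level-payment amortization: P = B₀·r / (1 − (1+r)^(−n)) = 1125.00·0.0233333 / (1 − 1.02333^(−36)).
Denominator 1 − (1+r)^(−36) = 0.564103228.
P = 26.25 / 0.564103228 ≈ 46.53.

£46.53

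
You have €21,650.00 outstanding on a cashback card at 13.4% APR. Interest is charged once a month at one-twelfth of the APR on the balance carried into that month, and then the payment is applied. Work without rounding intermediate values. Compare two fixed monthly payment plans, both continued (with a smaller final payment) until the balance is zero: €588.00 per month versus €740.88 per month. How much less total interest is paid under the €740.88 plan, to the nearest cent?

€1,689.02

Monthly rate r = 13.4%/12 = 1.11667% = 0.0111667.
At €588.00/mo: n = ⌈−ln(1 − rB₀/P)/ln(1+r)⌉ = 48 payments (last €406.58); total interest = total paid − €21,650.00 = €6,392.58.
At €740.88/mo: 36 payments (last €422.76); total interest €4,703.56.
Interest saved = €6,392.58 − €4,703.56 = €1,689.02.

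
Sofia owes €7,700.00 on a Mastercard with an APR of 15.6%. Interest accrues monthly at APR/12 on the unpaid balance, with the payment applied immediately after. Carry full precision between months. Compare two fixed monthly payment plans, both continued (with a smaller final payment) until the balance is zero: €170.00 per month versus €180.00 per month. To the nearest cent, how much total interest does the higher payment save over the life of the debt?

Monthly rate r = 15.6%/12 = 1.3% = 0.013.
At €170.00/mo: n = ⌈−ln(1 − rB₀/P)/ln(1+r)⌉ = 69 payments (last €137.44); total interest = total paid − €7,700.00 = €3,997.44.
At €180.00/mo: 63 payments (last €158.64); total interest €3,618.64.
Interest saved = €3,997.44 − €3,618.64 = €378.80.

€378.80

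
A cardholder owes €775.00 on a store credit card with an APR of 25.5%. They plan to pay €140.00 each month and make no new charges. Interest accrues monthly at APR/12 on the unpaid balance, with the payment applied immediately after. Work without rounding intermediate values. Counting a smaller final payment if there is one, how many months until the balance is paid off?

6 months

Monthly rate r = 25.5%/12 = 2.125% = 0.02125.
Recurrence: B ← B·(1+r) − €140.00.
Month 1: interest €16.47; balance after payment €651.47.
Month 2: interest €13.84; balance after payment €525.31.
Month 3: interest €11.16; balance after payment €396.48.
Month 4: interest €8.43; balance after payment €264.90.
Month 5: interest €5.63; balance after payment €130.53.
Month 6: interest €2.77; balance after payment €0.00.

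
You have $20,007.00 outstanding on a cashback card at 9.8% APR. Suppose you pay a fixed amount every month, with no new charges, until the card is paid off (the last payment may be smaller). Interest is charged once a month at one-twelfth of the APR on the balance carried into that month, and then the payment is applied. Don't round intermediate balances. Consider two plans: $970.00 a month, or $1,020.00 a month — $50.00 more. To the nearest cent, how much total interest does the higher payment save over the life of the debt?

Monthly rate r = 9.8%/12 = 0.816667% = 0.00816667.
At $970.00/mo: n = ⌈−ln(1 − rB₀/P)/ln(1+r)⌉ = 23 payments (last $659.10); total interest = total paid − $20,007.00 = $1,992.10.
At $1,020.00/mo: 22 payments (last $474.10); total interest $1,887.10.
Interest saved = $1,992.10 − $1,887.10 = $105.00.

$105.00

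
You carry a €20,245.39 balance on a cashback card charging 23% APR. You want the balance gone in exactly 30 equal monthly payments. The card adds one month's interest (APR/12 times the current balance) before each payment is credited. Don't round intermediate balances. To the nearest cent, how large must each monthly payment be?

€893.63

Monthly rate r = 23%/12 = 1.91667% = 0.0191667.
Level-payment amortization: P = B₀·r / (1 − (1+r)^(−n)) = 20245.39·0.0191667 / (1 − 1.01917^(−30)).
Denominator 1 − (1+r)^(−30) = 0.434225108.
P = 388.037 / 0.434225108 ≈ 893.63.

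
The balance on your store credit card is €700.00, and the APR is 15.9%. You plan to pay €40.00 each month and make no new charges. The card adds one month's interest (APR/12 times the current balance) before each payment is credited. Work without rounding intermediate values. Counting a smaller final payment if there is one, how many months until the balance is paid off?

21 payments

Monthly rate r = 15.9%/12 = 1.325% = 0.01325.
Recurrence: B ← B·(1+r) − €40.00.
Month 1: interest €9.28; balance after payment €669.27.
Month 2: interest €8.87; balance after payment €638.14.
Closed form: n = −ln(1 − rB₀/P)/ln(1+r) = −ln(0.76812)/ln(1.01325) ≈ 20.041, so the balance reaches zero during payment 21.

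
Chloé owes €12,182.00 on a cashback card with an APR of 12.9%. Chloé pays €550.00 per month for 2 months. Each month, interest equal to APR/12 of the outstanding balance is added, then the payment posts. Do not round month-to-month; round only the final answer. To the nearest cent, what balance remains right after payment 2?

Monthly rate r = 12.9%/12 = 1.075% = 0.01075.
Each month: B ← B·(1+r) − €550.00.
Month 1: interest €130.96; balance after payment €11,762.96.
Month 2: interest €126.45; balance after payment €11,339.41.

€11,339.41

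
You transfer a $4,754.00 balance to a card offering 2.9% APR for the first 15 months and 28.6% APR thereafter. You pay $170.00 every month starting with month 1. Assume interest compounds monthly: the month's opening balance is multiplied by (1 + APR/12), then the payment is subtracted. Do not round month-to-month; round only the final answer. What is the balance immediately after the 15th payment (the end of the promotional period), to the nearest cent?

Promo months 1–15 at r₀ = 2.9%/12 = 0.00241667; months 16+ at r₁ = 28.6%/12 = 0.0238333.
After month 15: iterate B ← B·(1+r₀) − $170.00 for 15 months → $2,335.69.

$2,335.69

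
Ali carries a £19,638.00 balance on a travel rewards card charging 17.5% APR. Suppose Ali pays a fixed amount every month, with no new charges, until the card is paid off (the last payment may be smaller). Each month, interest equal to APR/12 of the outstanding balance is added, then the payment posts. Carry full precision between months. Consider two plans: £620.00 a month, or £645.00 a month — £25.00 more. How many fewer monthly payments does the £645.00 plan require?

Monthly rate r = 17.5%/12 = 1.45833% = 0.0145833.
At £620.00/mo: n = ⌈−ln(1 − rB₀/P)/ln(1+r)⌉ = 43 payments (last £500.13); total interest = total paid − £19,638.00 = £6,902.13.
At £645.00/mo: 41 payments (last £352.53); total interest £6,514.53.
Payments saved = 43 − 41 = 2.

2 fewer payments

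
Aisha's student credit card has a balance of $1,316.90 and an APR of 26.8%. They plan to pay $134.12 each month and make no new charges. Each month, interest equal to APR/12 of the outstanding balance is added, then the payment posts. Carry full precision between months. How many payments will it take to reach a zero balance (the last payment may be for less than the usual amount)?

12 payments

Monthly rate r = 26.8%/12 = 2.23333% = 0.0223333.
Recurrence: B ← B·(1+r) − $134.12.
Month 1: interest $29.41; balance after payment $1,212.19.
Month 2: interest $27.07; balance after payment $1,105.14.
Closed form: n = −ln(1 − rB₀/P)/ln(1+r) = −ln(0.78071)/ln(1.02233) ≈ 11.208, so the balance reaches zero during payment 12.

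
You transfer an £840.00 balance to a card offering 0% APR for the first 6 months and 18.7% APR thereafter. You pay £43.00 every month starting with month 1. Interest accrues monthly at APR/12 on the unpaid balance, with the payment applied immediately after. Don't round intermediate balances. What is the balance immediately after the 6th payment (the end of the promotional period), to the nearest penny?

Promo months 1–6 at r₀ = 0%/12 = 0; months 7+ at r₁ = 18.7%/12 = 0.0155833.
After month 6 (no interest yet): B = £840.00 − 6·£43.00 = £582.00.

£582.00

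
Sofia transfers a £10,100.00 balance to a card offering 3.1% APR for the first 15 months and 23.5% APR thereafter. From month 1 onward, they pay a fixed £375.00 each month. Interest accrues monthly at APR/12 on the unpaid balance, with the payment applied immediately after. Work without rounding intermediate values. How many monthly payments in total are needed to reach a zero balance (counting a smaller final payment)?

30 payments

Promo months 1–15 at r₀ = 3.1%/12 = 0.00258333; months 16+ at r₁ = 23.5%/12 = 0.0195833.
After month 15: iterate B ← B·(1+r₀) − £375.00 for 15 months → £4,770.67.
Then at r₁ with £375.00/mo: n₂ = −ln(1 − r₁·B/P)/ln(1+r₁) ≈ 14.77 → 15 more payments.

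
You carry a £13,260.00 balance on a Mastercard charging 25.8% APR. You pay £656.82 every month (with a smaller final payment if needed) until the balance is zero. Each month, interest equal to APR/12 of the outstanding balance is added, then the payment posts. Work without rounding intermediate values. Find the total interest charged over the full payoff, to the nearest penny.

£4,317.77

Monthly rate r = 25.8%/12 = 2.15% = 0.0215.
Payoff takes n = ⌈−ln(1 − rB₀/P)/ln(1+r)⌉ = ⌈26.760⌉ = 27 payments; the last is £500.45.
Total paid = 26·£656.82 + £500.45 = £17,577.77.
Total interest = total paid − principal = £17,577.77 − £13,260.00 = £4,317.77.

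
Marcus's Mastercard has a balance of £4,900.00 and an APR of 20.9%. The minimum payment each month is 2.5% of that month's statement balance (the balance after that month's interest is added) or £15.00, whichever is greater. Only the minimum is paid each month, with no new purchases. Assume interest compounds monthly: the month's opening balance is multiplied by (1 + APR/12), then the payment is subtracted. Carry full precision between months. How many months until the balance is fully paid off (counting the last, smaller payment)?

Monthly rate r = 20.9%/12 = 1.74167% = 0.0174167.
While 2.5% of the post-interest balance exceeds £15.00, each month B ← (B·(1+r))·(1 − 0.025), i.e. B shrinks by the factor (1+r)·0.975 = 0.99198.
This holds for months 1–263. Entering month 264 the balance is £589.67; 2.5% of the post-interest balance is now below £15.00, so the flat £15.00 minimum applies from here.
From month 264 a fixed £15.00 at rate r clears £589.67 in 67 more payments. Total: 263 + 67 = 330 months.

330 months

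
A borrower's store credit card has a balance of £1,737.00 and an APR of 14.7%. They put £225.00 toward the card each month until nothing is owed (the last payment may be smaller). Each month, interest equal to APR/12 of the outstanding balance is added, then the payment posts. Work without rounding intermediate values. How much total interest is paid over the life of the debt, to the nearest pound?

Monthly rate r = 14.7%/12 = 1.225% = 0.01225.
Payoff takes n = ⌈−ln(1 − rB₀/P)/ln(1+r)⌉ = ⌈8.159⌉ = 9 payments; the last is £36.05.
Total paid = 8·£225.00 + £36.05 = £1,836.05.
Total interest = total paid − principal = £1,836.05 − £1,737.00 = £99.05.

£99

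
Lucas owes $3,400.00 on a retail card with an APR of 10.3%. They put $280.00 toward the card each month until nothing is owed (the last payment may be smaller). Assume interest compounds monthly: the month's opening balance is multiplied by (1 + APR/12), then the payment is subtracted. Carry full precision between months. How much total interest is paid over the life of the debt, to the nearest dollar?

Monthly rate r = 10.3%/12 = 0.858333% = 0.00858333.
Payoff takes n = ⌈−ln(1 − rB₀/P)/ln(1+r)⌉ = ⌈12.878⌉ = 13 payments; the last is $246.06.
Total paid = 12·$280.00 + $246.06 = $3,606.06.
Total interest = total paid − principal = $3,606.06 − $3,400.00 = $206.06.

$206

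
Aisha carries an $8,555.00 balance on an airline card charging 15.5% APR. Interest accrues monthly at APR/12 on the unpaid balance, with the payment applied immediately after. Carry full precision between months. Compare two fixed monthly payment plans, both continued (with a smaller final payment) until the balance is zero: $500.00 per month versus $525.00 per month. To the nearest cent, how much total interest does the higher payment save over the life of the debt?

$62.42

Monthly rate r = 15.5%/12 = 1.29167% = 0.0129167.
At $500.00/mo: n = ⌈−ln(1 − rB₀/P)/ln(1+r)⌉ = 20 payments (last $230.83); total interest = total paid − $8,555.00 = $1,175.83.
At $525.00/mo: 19 payments (last $218.41); total interest $1,113.41.
Interest saved = $1,175.83 − $1,113.41 = $62.42.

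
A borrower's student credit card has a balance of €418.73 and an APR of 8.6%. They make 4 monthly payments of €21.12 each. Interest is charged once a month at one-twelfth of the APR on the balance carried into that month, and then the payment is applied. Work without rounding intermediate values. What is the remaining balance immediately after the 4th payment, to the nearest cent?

€345.47

Monthly rate r = 8.6%/12 = 0.716667% = 0.00716667.
Each month: B ← B·(1+r) − €21.12.
Month 1: interest €3.00; balance after payment €400.61.
Month 2: interest €2.87; balance after payment €382.36.
Month 3: interest €2.74; balance after payment €363.98.
Month 4: interest €2.61; balance after payment €345.47.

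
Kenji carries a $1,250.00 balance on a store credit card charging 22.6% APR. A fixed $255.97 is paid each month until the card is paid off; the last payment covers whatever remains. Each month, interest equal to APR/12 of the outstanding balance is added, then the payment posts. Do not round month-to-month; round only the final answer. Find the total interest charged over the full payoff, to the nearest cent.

$73.92

Monthly rate r = 22.6%/12 = 1.88333% = 0.0188333.
Payoff takes n = ⌈−ln(1 − rB₀/P)/ln(1+r)⌉ = ⌈5.171⌉ = 6 payments; the last is $44.07.
Total paid = 5·$255.97 + $44.07 = $1,323.92.
Total interest = total paid − principal = $1,323.92 − $1,250.00 = $73.92.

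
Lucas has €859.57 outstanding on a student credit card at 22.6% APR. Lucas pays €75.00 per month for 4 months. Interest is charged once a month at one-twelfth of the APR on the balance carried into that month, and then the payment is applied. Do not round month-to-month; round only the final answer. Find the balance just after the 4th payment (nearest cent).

Monthly rate r = 22.6%/12 = 1.88333% = 0.0188333.
Each month: B ← B·(1+r) − €75.00.
Month 1: interest €16.19; balance after payment €800.76.
Month 2: interest €15.08; balance after payment €740.84.
Month 3: interest €13.95; balance after payment €679.79.
Month 4: interest €12.80; balance after payment €617.59.

€617.59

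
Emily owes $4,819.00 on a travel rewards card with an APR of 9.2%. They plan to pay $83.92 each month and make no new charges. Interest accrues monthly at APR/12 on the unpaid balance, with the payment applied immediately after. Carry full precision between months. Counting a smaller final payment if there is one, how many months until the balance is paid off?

Monthly rate r = 9.2%/12 = 0.766667% = 0.00766667.
Recurrence: B ← B·(1+r) − $83.92.
Month 1: interest $36.95; balance after payment $4,772.03.
Month 2: interest $36.59; balance after payment $4,724.69.
Closed form: n = −ln(1 − rB₀/P)/ln(1+r) = −ln(0.55975)/ln(1.00767) ≈ 75.976, so the balance reaches zero during payment 76.

76 payments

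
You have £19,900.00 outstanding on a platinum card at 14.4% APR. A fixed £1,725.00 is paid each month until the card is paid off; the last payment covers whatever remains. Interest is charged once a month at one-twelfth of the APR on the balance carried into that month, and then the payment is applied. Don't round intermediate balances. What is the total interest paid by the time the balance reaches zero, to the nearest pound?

£1,650

Monthly rate r = 14.4%/12 = 1.2% = 0.012.
Payoff takes n = ⌈−ln(1 − rB₀/P)/ln(1+r)⌉ = ⌈12.491⌉ = 13 payments; the last is £850.23.
Total paid = 12·£1,725.00 + £850.23 = £21,550.23.
Total interest = total paid − principal = £21,550.23 − £19,900.00 = £1,650.23.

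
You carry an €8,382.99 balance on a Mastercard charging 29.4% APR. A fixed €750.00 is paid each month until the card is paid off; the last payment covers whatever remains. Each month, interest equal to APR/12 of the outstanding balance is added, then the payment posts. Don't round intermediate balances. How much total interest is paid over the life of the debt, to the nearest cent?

Monthly rate r = 29.4%/12 = 2.45% = 0.0245.
Payoff takes n = ⌈−ln(1 − rB₀/P)/ln(1+r)⌉ = ⌈13.220⌉ = 14 payments; the last is €166.71.
Total paid = 13·€750.00 + €166.71 = €9,916.71.
Total interest = total paid − principal = €9,916.71 − €8,382.99 = €1,533.72.

€1,533.72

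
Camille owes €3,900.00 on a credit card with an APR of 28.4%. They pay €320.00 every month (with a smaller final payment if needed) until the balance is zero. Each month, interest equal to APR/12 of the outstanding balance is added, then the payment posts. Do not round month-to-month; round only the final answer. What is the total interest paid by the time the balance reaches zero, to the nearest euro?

€756

Monthly rate r = 28.4%/12 = 2.36667% = 0.0236667.
Payoff takes n = ⌈−ln(1 − rB₀/P)/ln(1+r)⌉ = ⌈14.548⌉ = 15 payments; the last is €176.29.
Total paid = 14·€320.00 + €176.29 = €4,656.29.
Total interest = total paid − principal = €4,656.29 − €3,900.00 = €756.29.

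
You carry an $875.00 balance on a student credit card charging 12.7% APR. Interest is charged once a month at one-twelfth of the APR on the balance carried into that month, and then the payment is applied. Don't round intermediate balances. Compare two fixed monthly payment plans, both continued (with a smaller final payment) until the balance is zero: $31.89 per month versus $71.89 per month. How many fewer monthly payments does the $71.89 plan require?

Monthly rate r = 12.7%/12 = 1.05833% = 0.0105833.
At $31.89/mo: n = ⌈−ln(1 − rB₀/P)/ln(1+r)⌉ = 33 payments (last $18.66); total interest = total paid − $875.00 = $164.14.
At $71.89/mo: 14 payments (last $7.13); total interest $66.70.
Payments saved = 33 − 14 = 19.

19 fewer payments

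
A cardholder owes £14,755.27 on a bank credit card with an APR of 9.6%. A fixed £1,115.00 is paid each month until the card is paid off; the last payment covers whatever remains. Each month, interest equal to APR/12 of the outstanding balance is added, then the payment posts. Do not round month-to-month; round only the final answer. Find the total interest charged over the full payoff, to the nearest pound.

Monthly rate r = 9.6%/12 = 0.8% = 0.008.
Payoff takes n = ⌈−ln(1 − rB₀/P)/ln(1+r)⌉ = ⌈14.044⌉ = 15 payments; the last is £48.72.
Total paid = 14·£1,115.00 + £48.72 = £15,658.72.
Total interest = total paid − principal = £15,658.72 − £14,755.27 = £903.45.

£903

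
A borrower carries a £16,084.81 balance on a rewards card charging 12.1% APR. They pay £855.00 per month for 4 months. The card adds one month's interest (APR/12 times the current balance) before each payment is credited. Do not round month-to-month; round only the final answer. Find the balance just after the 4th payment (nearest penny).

Monthly rate r = 12.1%/12 = 1.00833% = 0.0100833.
Each month: B ← B·(1+r) − £855.00.
Month 1: interest £162.19; balance after payment £15,392.00.
Month 2: interest £155.20; balance after payment £14,692.20.
Month 3: interest £148.15; balance after payment £13,985.35.
Month 4: interest £141.02; balance after payment £13,271.37.

£13,271.37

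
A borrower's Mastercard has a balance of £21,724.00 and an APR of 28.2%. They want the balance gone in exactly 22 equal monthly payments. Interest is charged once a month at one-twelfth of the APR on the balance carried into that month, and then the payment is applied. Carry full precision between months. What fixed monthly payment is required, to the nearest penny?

£1,275.92

Monthly rate r = 28.2%/12 = 2.35% = 0.0235.
Level-payment amortization: P = B₀·r / (1 − (1+r)^(−n)) = 21724.00·0.0235 / (1 − 1.0235^(−22)).
Denominator 1 − (1+r)^(−22) = 0.400115879.
P = 510.514 / 0.400115879 ≈ 1275.92.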